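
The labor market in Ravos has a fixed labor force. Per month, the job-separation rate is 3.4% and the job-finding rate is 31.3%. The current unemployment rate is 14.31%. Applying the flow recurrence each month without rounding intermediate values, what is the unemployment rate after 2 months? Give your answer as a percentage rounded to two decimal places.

Unemployment rate after two months ≈ 11.72%.

With a fixed labor force, u_{t+1} = u_t + s·(1−u_t) − f·u_t = u_t·(1−s−f) + s.
Here 1−s−f = 0.653 and s = 0.034.
u_1 = 0.143100 × 0.653 + 0.034 = 0.127444.
u_2 = 0.127444 × 0.653 + 0.034 = 0.117221.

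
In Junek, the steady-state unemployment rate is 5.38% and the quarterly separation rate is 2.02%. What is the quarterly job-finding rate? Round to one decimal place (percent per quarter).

Job-finding rate ≈ 35.5% per quarter.

From u* = s/(s+f): f = s·(1−u)/u.
f = 2.02 × (1 − 0.0538) / 0.0538 = 1.9113 / 0.0538 ≈ 35.5% per quarter.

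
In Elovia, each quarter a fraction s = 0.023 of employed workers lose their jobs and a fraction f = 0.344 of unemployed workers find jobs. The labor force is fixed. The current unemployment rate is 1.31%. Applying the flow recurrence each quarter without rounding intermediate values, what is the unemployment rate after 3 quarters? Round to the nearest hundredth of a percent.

Unemployment rate after three quarters ≈ 5.01%.

With a fixed labor force, u_{t+1} = u_t + s·(1−u_t) − f·u_t = u_t·(1−s−f) + s.
Here 1−s−f = 0.633 and s = 0.023.
u_1 = 0.013100 × 0.633 + 0.023 = 0.031292.
u_2 = 0.031292 × 0.633 + 0.023 = 0.042808.
u_3 = 0.042808 × 0.633 + 0.023 = 0.050097.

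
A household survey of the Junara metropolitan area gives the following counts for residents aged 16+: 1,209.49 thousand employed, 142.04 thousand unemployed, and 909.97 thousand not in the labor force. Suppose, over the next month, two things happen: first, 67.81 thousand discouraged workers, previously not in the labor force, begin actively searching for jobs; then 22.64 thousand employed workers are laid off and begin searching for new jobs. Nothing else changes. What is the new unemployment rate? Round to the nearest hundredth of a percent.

New unemployment rate ≈ 16.38%.

Initially, labor force = 1,209.49 + 142.04 = 1,351.53 thousand, so u = 142.04/1,351.53 = 10.51%.
After the first change, unemployed and labor force both rise by 67.81 → E = 1,209.49, U = 209.85, labor force = 1,419.34 thousand.
After the second change, employed falls and unemployed rises by 22.64; labor force unchanged → E = 1,186.85, U = 232.49, labor force = 1,419.34 thousand.
New unemployment rate = 232.49 / 1,419.34 = 16.38%.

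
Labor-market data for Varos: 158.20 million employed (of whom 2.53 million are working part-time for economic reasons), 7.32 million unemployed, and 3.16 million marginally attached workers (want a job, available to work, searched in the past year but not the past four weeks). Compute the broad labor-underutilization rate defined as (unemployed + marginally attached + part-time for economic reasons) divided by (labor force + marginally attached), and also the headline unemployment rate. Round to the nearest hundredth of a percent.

Broad underutilization rate ≈ 7.71%; headline unemployment rate ≈ 4.42%.

Labor force = 158.20 + 7.32 = 165.52 million.
Numerator = 7.32 + 3.16 + 2.53 = 13.01 million.
Denominator = 165.52 + 3.16 = 168.68 million.
Broad rate = 13.01 / 168.68 = 7.71%.
Headline unemployment rate = 7.32 / 165.52 = 4.42%.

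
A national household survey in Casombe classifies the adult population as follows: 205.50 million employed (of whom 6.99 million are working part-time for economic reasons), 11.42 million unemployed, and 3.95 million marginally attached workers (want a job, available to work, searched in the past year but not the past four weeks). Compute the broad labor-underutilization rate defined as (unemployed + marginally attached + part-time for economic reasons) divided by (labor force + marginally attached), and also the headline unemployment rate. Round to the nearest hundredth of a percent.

Broad underutilization rate ≈ 10.12%; headline unemployment rate ≈ 5.26%.

Labor force = 205.50 + 11.42 = 216.92 million.
Numerator = 11.42 + 3.95 + 6.99 = 22.36 million.
Denominator = 216.92 + 3.95 = 220.87 million.
Broad rate = 22.36 / 220.87 = 10.12%.
Headline unemployment rate = 11.42 / 216.92 = 5.26%.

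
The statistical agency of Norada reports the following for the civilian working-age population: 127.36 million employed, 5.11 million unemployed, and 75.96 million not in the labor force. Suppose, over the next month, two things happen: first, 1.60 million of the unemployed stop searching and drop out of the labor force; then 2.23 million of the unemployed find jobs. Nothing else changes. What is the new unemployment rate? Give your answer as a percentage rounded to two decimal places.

Initially, labor force = 127.36 + 5.11 = 132.47 million, so u = 5.11/132.47 = 3.86%.
After the first change, unemployed and labor force both fall by 1.60 → E = 127.36, U = 3.51, labor force = 130.87 million.
After the second change, unemployed falls and employed rises by 2.23; labor force unchanged → E = 129.59, U = 1.28, labor force = 130.87 million.
New unemployment rate = 1.28 / 130.87 = 0.98%.

New unemployment rate ≈ 0.98%.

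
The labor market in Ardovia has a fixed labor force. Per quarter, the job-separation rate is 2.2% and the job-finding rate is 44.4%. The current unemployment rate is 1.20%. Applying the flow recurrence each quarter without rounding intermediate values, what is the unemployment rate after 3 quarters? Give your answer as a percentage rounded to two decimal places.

With a fixed labor force, u_{t+1} = u_t + s·(1−u_t) − f·u_t = u_t·(1−s−f) + s.
Here 1−s−f = 0.534 and s = 0.022.
u_1 = 0.012000 × 0.534 + 0.022 = 0.028408.
u_2 = 0.028408 × 0.534 + 0.022 = 0.037170.
u_3 = 0.037170 × 0.534 + 0.022 = 0.041849.

Unemployment rate after three quarters ≈ 4.18%.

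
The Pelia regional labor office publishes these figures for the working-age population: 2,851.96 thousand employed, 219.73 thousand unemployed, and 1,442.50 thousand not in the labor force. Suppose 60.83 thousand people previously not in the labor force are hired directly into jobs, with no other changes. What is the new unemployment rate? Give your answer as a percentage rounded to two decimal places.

New unemployment rate ≈ 7.01%.

Initially, labor force = 2,851.96 + 219.73 = 3,071.69 thousand, so u = 219.73/3,071.69 = 7.15%.
After the change, employed and labor force both rise by 60.83; unemployed unchanged → E = 2,912.79, U = 219.73, labor force = 3,132.52 thousand.
New unemployment rate = 219.73 / 3,132.52 = 7.01%.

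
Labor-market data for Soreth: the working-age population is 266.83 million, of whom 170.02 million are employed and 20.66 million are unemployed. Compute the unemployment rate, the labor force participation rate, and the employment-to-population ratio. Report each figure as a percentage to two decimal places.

Labor force = employed + unemployed = 170.02 + 20.66 = 190.68 million.
Unemployment rate = 20.66 / 190.68 = 10.83%.
Labor force participation rate = 190.68 / 266.83 = 71.46%.
Employment-population ratio = 170.02 / 266.83 = 63.72%.

Unemployment rate ≈ 10.83%; labor force participation rate ≈ 71.46%; employment-population ratio ≈ 63.72%.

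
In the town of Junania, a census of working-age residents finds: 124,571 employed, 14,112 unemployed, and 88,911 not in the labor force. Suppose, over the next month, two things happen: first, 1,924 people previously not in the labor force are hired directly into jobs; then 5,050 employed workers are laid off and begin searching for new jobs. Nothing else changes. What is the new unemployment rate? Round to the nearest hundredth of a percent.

Initially, labor force = 124,571 + 14,112 = 138,683, so u = 14,112/138,683 = 10.18%.
After the first change, employed and labor force both rise by 1,924; unemployed unchanged → E = 126,495, U = 14,112, labor force = 140,607.
After the second change, employed falls and unemployed rises by 5,050; labor force unchanged → E = 121,445, U = 19,162, labor force = 140,607.
New unemployment rate = 19,162 / 140,607 = 13.63%.

New unemployment rate ≈ 13.63%.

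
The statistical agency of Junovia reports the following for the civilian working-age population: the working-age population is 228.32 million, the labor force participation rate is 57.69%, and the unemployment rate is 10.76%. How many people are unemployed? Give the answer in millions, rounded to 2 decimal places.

Labor force = 0.5769 × 228.32 = 131.72 million.
Unemployed = 0.1076 × 131.72 ≈ 14.17 million.

About 14.17 million are unemployed.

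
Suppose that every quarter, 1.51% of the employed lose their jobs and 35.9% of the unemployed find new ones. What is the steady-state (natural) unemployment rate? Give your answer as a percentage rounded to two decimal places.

At steady state the flows balance: s·E = f·U, so U/(E+U) = s/(s+f).
u* = 1.51 / (1.51 + 35.9) = 1.51 / 37.41 = 4.04%.

Steady-state unemployment rate ≈ 4.04%.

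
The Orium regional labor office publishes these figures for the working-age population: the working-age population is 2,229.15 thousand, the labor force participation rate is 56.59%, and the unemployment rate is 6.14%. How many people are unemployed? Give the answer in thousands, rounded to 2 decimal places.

About 77.45 thousand are unemployed.

Labor force = 0.5659 × 2,229.15 = 1,261.48 thousand.
Unemployed = 0.0614 × 1,261.48 ≈ 77.45 thousand.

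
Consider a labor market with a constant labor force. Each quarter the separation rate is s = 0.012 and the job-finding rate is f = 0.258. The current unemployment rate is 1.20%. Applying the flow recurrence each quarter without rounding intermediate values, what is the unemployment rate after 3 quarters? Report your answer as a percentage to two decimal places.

Unemployment rate after three quarters ≈ 3.18%.

With a fixed labor force, u_{t+1} = u_t + s·(1−u_t) − f·u_t = u_t·(1−s−f) + s.
Here 1−s−f = 0.730 and s = 0.012.
u_1 = 0.012000 × 0.730 + 0.012 = 0.020760.
u_2 = 0.020760 × 0.730 + 0.012 = 0.027155.
u_3 = 0.027155 × 0.730 + 0.012 = 0.031823.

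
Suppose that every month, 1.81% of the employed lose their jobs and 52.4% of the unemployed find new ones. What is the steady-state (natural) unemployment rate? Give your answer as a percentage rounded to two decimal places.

At steady state the flows balance: s·E = f·U, so U/(E+U) = s/(s+f).
u* = 1.81 / (1.81 + 52.4) = 1.81 / 54.21 = 3.34%.

Steady-state unemployment rate ≈ 3.34%.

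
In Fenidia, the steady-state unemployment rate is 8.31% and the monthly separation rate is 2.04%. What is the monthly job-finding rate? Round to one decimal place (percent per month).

From u* = s/(s+f): f = s·(1−u)/u.
f = 2.04 × (1 − 0.0831) / 0.0831 = 1.8705 / 0.0831 ≈ 22.5% per month.

Job-finding rate ≈ 22.5% per month.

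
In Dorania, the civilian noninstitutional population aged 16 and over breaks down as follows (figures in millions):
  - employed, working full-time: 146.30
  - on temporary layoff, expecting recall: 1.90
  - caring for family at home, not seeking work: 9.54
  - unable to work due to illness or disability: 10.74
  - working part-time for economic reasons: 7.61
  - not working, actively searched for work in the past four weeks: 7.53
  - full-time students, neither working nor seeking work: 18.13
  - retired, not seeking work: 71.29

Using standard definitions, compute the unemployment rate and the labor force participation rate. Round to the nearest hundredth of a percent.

Employed = 146.30 + 7.61 = 153.91 million (anyone who worked, including part-time for economic reasons, counts as employed).
Unemployed = 1.90 + 7.53 = 9.43 million (jobless and actively searching, or on temporary layoff).
Labor force = 153.91 + 9.43 = 163.34 million.
Not in labor force = 9.54 + 10.74 + 18.13 + 71.29 = 109.70 million (those not working and not actively searching are outside the labor force).
Civilian working-age population = 163.34 + 109.70 = 273.04 million.
Unemployment rate = 9.43 / 163.34 = 5.77%.
Labor force participation rate = 163.34 / 273.04 = 59.82%.

Unemployment rate ≈ 5.77%; labor force participation rate ≈ 59.82%.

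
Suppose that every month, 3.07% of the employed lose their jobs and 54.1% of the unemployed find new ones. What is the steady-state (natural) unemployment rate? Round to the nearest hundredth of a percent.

At steady state the flows balance: s·E = f·U, so U/(E+U) = s/(s+f).
u* = 3.07 / (3.07 + 54.1) = 3.07 / 57.17 = 5.37%.

Steady-state unemployment rate ≈ 5.37%.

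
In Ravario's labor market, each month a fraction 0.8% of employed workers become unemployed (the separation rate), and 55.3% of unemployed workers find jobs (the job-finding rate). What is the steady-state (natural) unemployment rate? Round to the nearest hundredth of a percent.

Steady-state unemployment rate ≈ 1.43%.

At steady state the flows balance: s·E = f·U, so U/(E+U) = s/(s+f).
u* = 0.8 / (0.8 + 55.3) = 0.8 / 56.10 = 1.43%.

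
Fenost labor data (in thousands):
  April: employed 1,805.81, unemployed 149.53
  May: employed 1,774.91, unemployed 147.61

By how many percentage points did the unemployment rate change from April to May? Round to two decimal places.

The unemployment rate changed by +0.03 percentage points.

April: labor force = 1,805.81 + 149.53 = 1,955.34; u = 149.53/1,955.34 = 7.65%.
May: labor force = 1,774.91 + 147.61 = 1,922.52; u = 147.61/1,922.52 = 7.68%.
Change = 7.68% − 7.65% = +0.03 pp.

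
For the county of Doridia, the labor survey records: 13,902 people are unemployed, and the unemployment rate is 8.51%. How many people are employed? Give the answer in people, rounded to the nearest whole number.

Labor force = U / u = 13,902 / 0.0851 ≈ 163,361.
Employed = labor force − unemployed = 163,361 − 13,902 = 149,459.

About 149,459 are employed.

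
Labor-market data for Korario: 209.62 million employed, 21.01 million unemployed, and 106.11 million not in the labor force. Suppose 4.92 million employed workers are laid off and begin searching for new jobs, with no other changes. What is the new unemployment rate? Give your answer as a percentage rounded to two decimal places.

New unemployment rate ≈ 11.24%.

Initially, labor force = 209.62 + 21.01 = 230.63 million, so u = 21.01/230.63 = 9.11%.
After the change, employed falls and unemployed rises by 4.92; labor force unchanged → E = 204.70, U = 25.93, labor force = 230.63 million.
New unemployment rate = 25.93 / 230.63 = 11.24%.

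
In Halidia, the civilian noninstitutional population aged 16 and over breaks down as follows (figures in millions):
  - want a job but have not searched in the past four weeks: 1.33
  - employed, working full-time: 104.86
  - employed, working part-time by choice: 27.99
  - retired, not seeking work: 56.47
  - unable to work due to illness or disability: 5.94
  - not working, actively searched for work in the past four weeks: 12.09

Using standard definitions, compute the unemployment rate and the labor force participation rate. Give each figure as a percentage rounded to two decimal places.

Employed = 104.86 + 27.99 = 132.85 million.
Unemployed = 12.09 million.
Labor force = 132.85 + 12.09 = 144.94 million.
Not in labor force = 1.33 + 56.47 + 5.94 = 63.74 million (those not working and not actively searching are outside the labor force — including those who want a job but have given up searching).
Civilian working-age population = 144.94 + 63.74 = 208.68 million.
Unemployment rate = 12.09 / 144.94 = 8.34%.
Labor force participation rate = 144.94 / 208.68 = 69.46%.

Unemployment rate ≈ 8.34%; labor force participation rate ≈ 69.46%.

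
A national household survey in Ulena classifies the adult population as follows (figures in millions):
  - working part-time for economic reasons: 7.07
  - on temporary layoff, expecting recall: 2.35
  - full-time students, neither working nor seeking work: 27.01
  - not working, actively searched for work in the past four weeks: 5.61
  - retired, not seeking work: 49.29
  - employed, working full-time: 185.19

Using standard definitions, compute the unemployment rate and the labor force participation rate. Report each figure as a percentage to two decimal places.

Unemployment rate ≈ 3.98%; labor force participation rate ≈ 72.41%.

Employed = 7.07 + 185.19 = 192.26 million (anyone who worked, including part-time for economic reasons, counts as employed).
Unemployed = 2.35 + 5.61 = 7.96 million (jobless and actively searching, or on temporary layoff).
Labor force = 192.26 + 7.96 = 200.22 million.
Not in labor force = 27.01 + 49.29 = 76.30 million (those not working and not actively searching are outside the labor force).
Civilian working-age population = 200.22 + 76.30 = 276.52 million.
Unemployment rate = 7.96 / 200.22 = 3.98%.
Labor force participation rate = 200.22 / 276.52 = 72.41%.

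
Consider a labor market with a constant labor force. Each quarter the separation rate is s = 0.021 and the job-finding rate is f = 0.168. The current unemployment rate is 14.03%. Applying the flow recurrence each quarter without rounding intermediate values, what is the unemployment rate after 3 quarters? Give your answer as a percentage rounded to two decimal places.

With a fixed labor force, u_{t+1} = u_t + s·(1−u_t) − f·u_t = u_t·(1−s−f) + s.
Here 1−s−f = 0.811 and s = 0.021.
u_1 = 0.140300 × 0.811 + 0.021 = 0.134783.
u_2 = 0.134783 × 0.811 + 0.021 = 0.130309.
u_3 = 0.130309 × 0.811 + 0.021 = 0.126681.

Unemployment rate after three quarters ≈ 12.67%.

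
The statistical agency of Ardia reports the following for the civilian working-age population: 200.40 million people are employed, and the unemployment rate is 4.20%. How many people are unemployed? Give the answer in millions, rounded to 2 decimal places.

Let U be the number unemployed. The labor force is E + U, and U/(E+U) = 0.0420.
So U = 0.0420 × 200.40 / (1 − 0.0420) = 8.4168 / 0.9580 ≈ 8.79 million.

About 8.79 million are unemployed.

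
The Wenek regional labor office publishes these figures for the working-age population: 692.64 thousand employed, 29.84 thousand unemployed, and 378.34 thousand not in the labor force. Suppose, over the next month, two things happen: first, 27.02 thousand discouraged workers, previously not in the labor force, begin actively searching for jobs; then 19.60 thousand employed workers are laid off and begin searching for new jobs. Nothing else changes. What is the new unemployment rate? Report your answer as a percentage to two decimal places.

Initially, labor force = 692.64 + 29.84 = 722.48 thousand, so u = 29.84/722.48 = 4.13%.
After the first change, unemployed and labor force both rise by 27.02 → E = 692.64, U = 56.86, labor force = 749.50 thousand.
After the second change, employed falls and unemployed rises by 19.60; labor force unchanged → E = 673.04, U = 76.46, labor force = 749.50 thousand.
New unemployment rate = 76.46 / 749.50 = 10.20%.

New unemployment rate ≈ 10.20%.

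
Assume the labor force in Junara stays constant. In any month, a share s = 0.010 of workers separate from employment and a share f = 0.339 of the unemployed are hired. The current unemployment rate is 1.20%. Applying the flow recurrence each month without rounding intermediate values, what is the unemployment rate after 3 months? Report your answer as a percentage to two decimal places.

Unemployment rate after three months ≈ 2.41%.

With a fixed labor force, u_{t+1} = u_t + s·(1−u_t) − f·u_t = u_t·(1−s−f) + s.
Here 1−s−f = 0.651 and s = 0.010.
u_1 = 0.012000 × 0.651 + 0.010 = 0.017812.
u_2 = 0.017812 × 0.651 + 0.010 = 0.021596.
u_3 = 0.021596 × 0.651 + 0.010 = 0.024059.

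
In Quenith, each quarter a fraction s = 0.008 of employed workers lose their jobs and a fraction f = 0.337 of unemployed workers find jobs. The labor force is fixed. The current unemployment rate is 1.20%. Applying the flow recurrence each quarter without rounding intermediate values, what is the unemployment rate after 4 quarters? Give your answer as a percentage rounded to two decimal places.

With a fixed labor force, u_{t+1} = u_t + s·(1−u_t) − f·u_t = u_t·(1−s−f) + s.
Here 1−s−f = 0.655 and s = 0.008.
u_1 = 0.012000 × 0.655 + 0.008 = 0.015860.
u_2 = 0.015860 × 0.655 + 0.008 = 0.018388.
u_3 = 0.018388 × 0.655 + 0.008 = 0.020044.
u_4 = 0.020044 × 0.655 + 0.008 = 0.021129.

Unemployment rate after four quarters ≈ 2.11%.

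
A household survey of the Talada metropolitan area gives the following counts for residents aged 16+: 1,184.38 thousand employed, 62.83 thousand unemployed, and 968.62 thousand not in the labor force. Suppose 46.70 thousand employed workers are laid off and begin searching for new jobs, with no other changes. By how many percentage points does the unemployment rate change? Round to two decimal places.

The unemployment rate changes by +3.74 percentage points.

Initially, labor force = 1,184.38 + 62.83 = 1,247.21 thousand, so u = 62.83/1,247.21 = 5.04%.
After the change, employed falls and unemployed rises by 46.70; labor force unchanged → E = 1,137.68, U = 109.53, labor force = 1,247.21 thousand.
New unemployment rate = 109.53 / 1,247.21 = 8.78%.
Change = 8.78% − 5.04% = +3.74 percentage points.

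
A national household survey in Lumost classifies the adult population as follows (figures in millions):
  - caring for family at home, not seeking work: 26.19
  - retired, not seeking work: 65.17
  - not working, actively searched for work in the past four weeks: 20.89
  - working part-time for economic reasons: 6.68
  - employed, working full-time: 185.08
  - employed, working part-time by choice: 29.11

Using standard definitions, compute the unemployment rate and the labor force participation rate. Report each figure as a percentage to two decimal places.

Employed = 6.68 + 185.08 + 29.11 = 220.87 million (anyone who worked, including part-time for economic reasons, counts as employed).
Unemployed = 20.89 million.
Labor force = 220.87 + 20.89 = 241.76 million.
Not in labor force = 26.19 + 65.17 = 91.36 million (those not working and not actively searching are outside the labor force).
Civilian working-age population = 241.76 + 91.36 = 333.12 million.
Unemployment rate = 20.89 / 241.76 = 8.64%.
Labor force participation rate = 241.76 / 333.12 = 72.57%.

Unemployment rate ≈ 8.64%; labor force participation rate ≈ 72.57%.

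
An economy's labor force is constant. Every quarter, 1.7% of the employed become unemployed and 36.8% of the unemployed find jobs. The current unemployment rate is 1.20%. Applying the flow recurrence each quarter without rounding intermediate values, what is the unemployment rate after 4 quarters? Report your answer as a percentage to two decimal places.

With a fixed labor force, u_{t+1} = u_t + s·(1−u_t) − f·u_t = u_t·(1−s−f) + s.
Here 1−s−f = 0.615 and s = 0.017.
u_1 = 0.012000 × 0.615 + 0.017 = 0.024380.
u_2 = 0.024380 × 0.615 + 0.017 = 0.031994.
u_3 = 0.031994 × 0.615 + 0.017 = 0.036676.
u_4 = 0.036676 × 0.615 + 0.017 = 0.039556.

Unemployment rate after four quarters ≈ 3.96%.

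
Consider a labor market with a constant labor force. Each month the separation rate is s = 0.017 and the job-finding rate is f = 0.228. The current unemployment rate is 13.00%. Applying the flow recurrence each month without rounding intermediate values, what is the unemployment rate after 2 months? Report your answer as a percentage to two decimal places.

With a fixed labor force, u_{t+1} = u_t + s·(1−u_t) − f·u_t = u_t·(1−s−f) + s.
Here 1−s−f = 0.755 and s = 0.017.
u_1 = 0.130000 × 0.755 + 0.017 = 0.115150.
u_2 = 0.115150 × 0.755 + 0.017 = 0.103938.

Unemployment rate after two months ≈ 10.39%.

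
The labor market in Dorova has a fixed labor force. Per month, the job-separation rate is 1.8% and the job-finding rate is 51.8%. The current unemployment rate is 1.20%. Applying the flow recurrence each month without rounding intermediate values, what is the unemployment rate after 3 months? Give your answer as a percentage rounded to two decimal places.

Unemployment rate after three months ≈ 3.14%.

With a fixed labor force, u_{t+1} = u_t + s·(1−u_t) − f·u_t = u_t·(1−s−f) + s.
Here 1−s−f = 0.464 and s = 0.018.
u_1 = 0.012000 × 0.464 + 0.018 = 0.023568.
u_2 = 0.023568 × 0.464 + 0.018 = 0.028936.
u_3 = 0.028936 × 0.464 + 0.018 = 0.031426.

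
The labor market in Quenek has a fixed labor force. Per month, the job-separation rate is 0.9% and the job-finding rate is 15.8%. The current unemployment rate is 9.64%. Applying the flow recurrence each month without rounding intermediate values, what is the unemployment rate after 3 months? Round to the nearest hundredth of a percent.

With a fixed labor force, u_{t+1} = u_t + s·(1−u_t) − f·u_t = u_t·(1−s−f) + s.
Here 1−s−f = 0.833 and s = 0.009.
u_1 = 0.096400 × 0.833 + 0.009 = 0.089301.
u_2 = 0.089301 × 0.833 + 0.009 = 0.083388.
u_3 = 0.083388 × 0.833 + 0.009 = 0.078462.

Unemployment rate after three months ≈ 7.85%.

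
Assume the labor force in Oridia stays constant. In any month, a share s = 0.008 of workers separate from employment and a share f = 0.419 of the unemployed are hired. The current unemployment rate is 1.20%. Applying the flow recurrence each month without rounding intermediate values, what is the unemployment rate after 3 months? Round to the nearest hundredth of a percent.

Unemployment rate after three months ≈ 1.75%.

With a fixed labor force, u_{t+1} = u_t + s·(1−u_t) − f·u_t = u_t·(1−s−f) + s.
Here 1−s−f = 0.573 and s = 0.008.
u_1 = 0.012000 × 0.573 + 0.008 = 0.014876.
u_2 = 0.014876 × 0.573 + 0.008 = 0.016524.
u_3 = 0.016524 × 0.573 + 0.008 = 0.017468.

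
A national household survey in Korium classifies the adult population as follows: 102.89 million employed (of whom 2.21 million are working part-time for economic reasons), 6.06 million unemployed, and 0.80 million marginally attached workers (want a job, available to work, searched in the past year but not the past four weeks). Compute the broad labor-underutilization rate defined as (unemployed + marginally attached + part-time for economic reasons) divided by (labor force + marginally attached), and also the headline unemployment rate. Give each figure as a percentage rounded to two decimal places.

Broad underutilization rate ≈ 8.26%; headline unemployment rate ≈ 5.56%.

Labor force = 102.89 + 6.06 = 108.95 million.
Numerator = 6.06 + 0.80 + 2.21 = 9.07 million.
Denominator = 108.95 + 0.80 = 109.75 million.
Broad rate = 9.07 / 109.75 = 8.26%.
Headline unemployment rate = 6.06 / 108.95 = 5.56%.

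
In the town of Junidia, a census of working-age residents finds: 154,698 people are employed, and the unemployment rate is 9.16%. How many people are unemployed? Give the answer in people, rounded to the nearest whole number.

About 15,599 are unemployed.

Let U be the number unemployed. The labor force is E + U, and U/(E+U) = 0.0916.
So U = 0.0916 × 154,698 / (1 − 0.0916) = 14170.34 / 0.9084 ≈ 15,599.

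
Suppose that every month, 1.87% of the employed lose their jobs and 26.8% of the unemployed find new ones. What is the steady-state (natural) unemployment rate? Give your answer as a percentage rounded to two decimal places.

At steady state the flows balance: s·E = f·U, so U/(E+U) = s/(s+f).
u* = 1.87 / (1.87 + 26.8) = 1.87 / 28.67 = 6.52%.

Steady-state unemployment rate ≈ 6.52%.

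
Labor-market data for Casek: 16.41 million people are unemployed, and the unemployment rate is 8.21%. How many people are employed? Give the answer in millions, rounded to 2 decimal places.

Labor force = U / u = 16.41 / 0.0821 ≈ 199.88 million.
Employed = labor force − unemployed = 199.88 − 16.41 = 183.47 million.

About 183.47 million are employed.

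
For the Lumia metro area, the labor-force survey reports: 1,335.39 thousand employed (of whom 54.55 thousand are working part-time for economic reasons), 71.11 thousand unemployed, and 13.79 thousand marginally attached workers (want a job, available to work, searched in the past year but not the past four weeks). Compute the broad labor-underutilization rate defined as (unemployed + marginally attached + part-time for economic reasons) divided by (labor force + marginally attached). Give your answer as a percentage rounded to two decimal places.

Labor force = 1,335.39 + 71.11 = 1,406.50 thousand.
Numerator = 71.11 + 13.79 + 54.55 = 139.45 thousand.
Denominator = 1,406.50 + 13.79 = 1,420.29 thousand.
Broad rate = 139.45 / 1,420.29 = 9.82%.

Broad underutilization rate ≈ 9.82%.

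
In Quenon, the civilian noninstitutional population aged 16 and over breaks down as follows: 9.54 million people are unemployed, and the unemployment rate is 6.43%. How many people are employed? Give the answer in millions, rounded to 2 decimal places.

About 138.83 million are employed.

Labor force = U / u = 9.54 / 0.0643 ≈ 148.37 million.
Employed = labor force − unemployed = 148.37 − 9.54 = 138.83 million.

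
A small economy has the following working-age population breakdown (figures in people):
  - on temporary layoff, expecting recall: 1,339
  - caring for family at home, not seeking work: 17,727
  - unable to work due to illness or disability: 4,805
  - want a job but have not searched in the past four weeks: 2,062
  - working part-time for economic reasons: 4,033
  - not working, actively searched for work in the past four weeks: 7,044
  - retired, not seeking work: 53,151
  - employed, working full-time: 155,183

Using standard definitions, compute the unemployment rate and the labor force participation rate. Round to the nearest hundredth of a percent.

Employed = 4,033 + 155,183 = 159,216 (anyone who worked, including part-time for economic reasons, counts as employed).
Unemployed = 1,339 + 7,044 = 8,383 (jobless and actively searching, or on temporary layoff).
Labor force = 159,216 + 8,383 = 167,599.
Not in labor force = 17,727 + 4,805 + 2,062 + 53,151 = 77,745 (those not working and not actively searching are outside the labor force — including those who want a job but have given up searching).
Civilian working-age population = 167,599 + 77,745 = 245,344.
Unemployment rate = 8,383 / 167,599 = 5.00%.
Labor force participation rate = 167,599 / 245,344 = 68.31%.

Unemployment rate ≈ 5.00%; labor force participation rate ≈ 68.31%.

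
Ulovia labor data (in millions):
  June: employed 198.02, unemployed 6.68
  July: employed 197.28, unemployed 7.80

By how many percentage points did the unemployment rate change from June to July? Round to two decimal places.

June: labor force = 198.02 + 6.68 = 204.70; u = 6.68/204.70 = 3.26%.
July: labor force = 197.28 + 7.80 = 205.08; u = 7.80/205.08 = 3.80%.
Change = 3.80% − 3.26% = +0.54 pp.

The unemployment rate changed by +0.54 percentage points.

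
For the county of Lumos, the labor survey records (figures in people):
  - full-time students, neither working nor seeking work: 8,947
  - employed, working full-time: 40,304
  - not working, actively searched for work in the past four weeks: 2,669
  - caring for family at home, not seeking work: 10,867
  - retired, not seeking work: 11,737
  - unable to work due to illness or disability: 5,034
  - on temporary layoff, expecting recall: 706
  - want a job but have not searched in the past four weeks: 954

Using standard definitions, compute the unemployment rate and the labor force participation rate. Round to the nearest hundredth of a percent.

Unemployment rate ≈ 7.73%; labor force participation rate ≈ 53.78%.

Employed = 40,304.
Unemployed = 2,669 + 706 = 3,375 (jobless and actively searching, or on temporary layoff).
Labor force = 40,304 + 3,375 = 43,679.
Not in labor force = 8,947 + 10,867 + 11,737 + 5,034 + 954 = 37,539 (those not working and not actively searching are outside the labor force — including those who want a job but have given up searching).
Civilian working-age population = 43,679 + 37,539 = 81,218.
Unemployment rate = 3,375 / 43,679 = 7.73%.
Labor force participation rate = 43,679 / 81,218 = 53.78%.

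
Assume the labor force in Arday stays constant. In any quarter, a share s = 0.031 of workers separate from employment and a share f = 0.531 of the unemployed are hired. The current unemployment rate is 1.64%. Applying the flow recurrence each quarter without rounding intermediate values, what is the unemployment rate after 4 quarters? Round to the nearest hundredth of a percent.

Unemployment rate after four quarters ≈ 5.37%.

With a fixed labor force, u_{t+1} = u_t + s·(1−u_t) − f·u_t = u_t·(1−s−f) + s.
Here 1−s−f = 0.438 and s = 0.031.
u_1 = 0.016400 × 0.438 + 0.031 = 0.038183.
u_2 = 0.038183 × 0.438 + 0.031 = 0.047724.
u_3 = 0.047724 × 0.438 + 0.031 = 0.051903.
u_4 = 0.051903 × 0.438 + 0.031 = 0.053734.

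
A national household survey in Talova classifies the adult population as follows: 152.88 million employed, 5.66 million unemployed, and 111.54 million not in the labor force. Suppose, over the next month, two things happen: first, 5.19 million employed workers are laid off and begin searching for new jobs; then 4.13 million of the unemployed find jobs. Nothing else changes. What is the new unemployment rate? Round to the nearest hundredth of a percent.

Initially, labor force = 152.88 + 5.66 = 158.54 million, so u = 5.66/158.54 = 3.57%.
After the first change, employed falls and unemployed rises by 5.19; labor force unchanged → E = 147.69, U = 10.85, labor force = 158.54 million.
After the second change, unemployed falls and employed rises by 4.13; labor force unchanged → E = 151.82, U = 6.72, labor force = 158.54 million.
New unemployment rate = 6.72 / 158.54 = 4.24%.

New unemployment rate ≈ 4.24%.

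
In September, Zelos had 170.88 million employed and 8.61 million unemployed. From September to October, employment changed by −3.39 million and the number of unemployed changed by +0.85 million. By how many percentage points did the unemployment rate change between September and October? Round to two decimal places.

September: labor force = 170.88 + 8.61 = 179.49; u = 8.61/179.49 = 4.80%.
October: labor force = 167.49 + 9.46 = 176.95; u = 9.46/176.95 = 5.35%.
Change = 5.35% − 4.80% = +0.55 pp.

The unemployment rate changed by +0.55 percentage points.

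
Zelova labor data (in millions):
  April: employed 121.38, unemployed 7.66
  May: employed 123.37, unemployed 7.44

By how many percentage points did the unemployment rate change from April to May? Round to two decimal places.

The unemployment rate changed by −0.25 percentage points.

April: labor force = 121.38 + 7.66 = 129.04; u = 7.66/129.04 = 5.94%.
May: labor force = 123.37 + 7.44 = 130.81; u = 7.44/130.81 = 5.69%.
Change = 5.69% − 5.94% = −0.25 pp.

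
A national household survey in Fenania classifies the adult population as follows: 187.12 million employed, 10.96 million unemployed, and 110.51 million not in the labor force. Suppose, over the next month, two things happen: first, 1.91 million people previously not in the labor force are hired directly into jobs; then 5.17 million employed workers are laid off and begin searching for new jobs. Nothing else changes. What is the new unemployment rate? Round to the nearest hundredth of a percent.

New unemployment rate ≈ 8.07%.

Initially, labor force = 187.12 + 10.96 = 198.08 million, so u = 10.96/198.08 = 5.53%.
After the first change, employed and labor force both rise by 1.91; unemployed unchanged → E = 189.03, U = 10.96, labor force = 199.99 million.
After the second change, employed falls and unemployed rises by 5.17; labor force unchanged → E = 183.86, U = 16.13, labor force = 199.99 million.
New unemployment rate = 16.13 / 199.99 = 8.07%.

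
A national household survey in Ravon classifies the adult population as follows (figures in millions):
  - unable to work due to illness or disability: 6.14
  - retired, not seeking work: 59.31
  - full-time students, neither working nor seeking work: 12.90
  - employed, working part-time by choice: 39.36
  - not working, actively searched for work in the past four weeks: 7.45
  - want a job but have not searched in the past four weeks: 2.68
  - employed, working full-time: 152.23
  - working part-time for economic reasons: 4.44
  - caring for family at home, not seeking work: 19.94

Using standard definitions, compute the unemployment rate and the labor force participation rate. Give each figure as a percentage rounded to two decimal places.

Employed = 39.36 + 152.23 + 4.44 = 196.03 million (anyone who worked, including part-time for economic reasons, counts as employed).
Unemployed = 7.45 million.
Labor force = 196.03 + 7.45 = 203.48 million.
Not in labor force = 6.14 + 59.31 + 12.90 + 2.68 + 19.94 = 100.97 million (those not working and not actively searching are outside the labor force — including those who want a job but have given up searching).
Civilian working-age population = 203.48 + 100.97 = 304.45 million.
Unemployment rate = 7.45 / 203.48 = 3.66%.
Labor force participation rate = 203.48 / 304.45 = 66.84%.

Unemployment rate ≈ 3.66%; labor force participation rate ≈ 66.84%.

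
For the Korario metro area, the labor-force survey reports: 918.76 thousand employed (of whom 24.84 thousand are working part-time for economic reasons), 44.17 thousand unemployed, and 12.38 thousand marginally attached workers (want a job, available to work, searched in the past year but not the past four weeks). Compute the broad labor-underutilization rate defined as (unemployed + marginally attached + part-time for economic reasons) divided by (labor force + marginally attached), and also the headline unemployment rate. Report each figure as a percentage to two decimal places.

Broad underutilization rate ≈ 8.35%; headline unemployment rate ≈ 4.59%.

Labor force = 918.76 + 44.17 = 962.93 thousand.
Numerator = 44.17 + 12.38 + 24.84 = 81.39 thousand.
Denominator = 962.93 + 12.38 = 975.31 thousand.
Broad rate = 81.39 / 975.31 = 8.35%.
Headline unemployment rate = 44.17 / 962.93 = 4.59%.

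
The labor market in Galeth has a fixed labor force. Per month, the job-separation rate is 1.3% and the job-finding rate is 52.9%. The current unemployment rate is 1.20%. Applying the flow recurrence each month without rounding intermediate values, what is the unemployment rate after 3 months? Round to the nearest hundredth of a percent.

With a fixed labor force, u_{t+1} = u_t + s·(1−u_t) − f·u_t = u_t·(1−s−f) + s.
Here 1−s−f = 0.458 and s = 0.013.
u_1 = 0.012000 × 0.458 + 0.013 = 0.018496.
u_2 = 0.018496 × 0.458 + 0.013 = 0.021471.
u_3 = 0.021471 × 0.458 + 0.013 = 0.022834.

Unemployment rate after three months ≈ 2.28%.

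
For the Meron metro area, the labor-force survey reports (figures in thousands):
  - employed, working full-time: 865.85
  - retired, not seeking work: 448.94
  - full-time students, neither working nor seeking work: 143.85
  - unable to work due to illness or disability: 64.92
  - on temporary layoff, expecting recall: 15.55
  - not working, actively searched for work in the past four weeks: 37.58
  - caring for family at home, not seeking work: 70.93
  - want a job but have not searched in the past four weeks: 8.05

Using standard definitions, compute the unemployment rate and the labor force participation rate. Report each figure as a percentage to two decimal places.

Unemployment rate ≈ 5.78%; labor force participation rate ≈ 55.51%.

Employed = 865.85 thousand.
Unemployed = 15.55 + 37.58 = 53.13 thousand (jobless and actively searching, or on temporary layoff).
Labor force = 865.85 + 53.13 = 918.98 thousand.
Not in labor force = 448.94 + 143.85 + 64.92 + 70.93 + 8.05 = 736.69 thousand (those not working and not actively searching are outside the labor force — including those who want a job but have given up searching).
Civilian working-age population = 918.98 + 736.69 = 1,655.67 thousand.
Unemployment rate = 53.13 / 918.98 = 5.78%.
Labor force participation rate = 918.98 / 1,655.67 = 55.51%.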